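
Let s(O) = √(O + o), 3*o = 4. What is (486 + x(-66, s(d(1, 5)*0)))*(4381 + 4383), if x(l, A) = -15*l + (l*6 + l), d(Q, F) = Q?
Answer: 8886696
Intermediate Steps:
o = 4/3 (o = (⅓)*4 = 4/3 ≈ 1.3333)
s(O) = √(4/3 + O) (s(O) = √(O + 4/3) = √(4/3 + O))
x(l, A) = -8*l (x(l, A) = -15*l + (6*l + l) = -15*l + 7*l = -8*l)
(486 + x(-66, s(d(1, 5)*0)))*(4381 + 4383) = (486 - 8*(-66))*(4381 + 4383) = (486 + 528)*8764 = 1014*8764 = 8886696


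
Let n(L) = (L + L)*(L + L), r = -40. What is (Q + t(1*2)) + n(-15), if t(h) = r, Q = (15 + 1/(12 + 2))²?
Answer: 213081/196 ≈ 1087.1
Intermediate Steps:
n(L) = 4*L² (n(L) = (2*L)*(2*L) = 4*L²)
Q = 44521/196 (Q = (15 + 1/14)² = (211/14)² = 44521/196 ≈ 227.15)
t(h) = -40
(Q + t(1*2)) + n(-15) = (44521/196 - 40) + 4*(-15)² = 36681/196 + 4*225 = 36681/196 + 900 = 213081/196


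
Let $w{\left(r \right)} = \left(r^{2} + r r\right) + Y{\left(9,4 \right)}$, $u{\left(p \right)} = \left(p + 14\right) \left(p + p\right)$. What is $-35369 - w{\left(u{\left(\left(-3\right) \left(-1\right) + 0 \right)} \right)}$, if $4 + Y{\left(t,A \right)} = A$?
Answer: $-56177$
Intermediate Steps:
$u{\left(p \right)} = 2 p \left(14 + p\right)$ ($u{\left(p \right)} = \left(14 + p\right) 2 p = 2 p \left(14 + p\right)$)
$Y{\left(t,A \right)} = -4 + A$
$w{\left(r \right)} = 2 r^{2}$ ($w{\left(r \right)} = \left(r^{2} + r r\right) + \left(-4 + 4\right) = \left(r^{2} + r^{2}\right) + 0 = 2 r^{2} + 0 = 2 r^{2}$)
$-35369 - w{\left(u{\left(\left(-3\right) \left(-1\right) + 0 \right)} \right)} = -35369 - 2 \left(2 \left(\left(-3\right) \left(-1\right) + 0\right) \left(14 + \left(\left(-3\right) \left(-1\right) + 0\right)\right)\right)^{2} = -35369 - 2 \left(2 \left(3 + 0\right) \left(14 + \left(3 + 0\right)\right)\right)^{2} = -35369 - 2 \left(2 \cdot 3 \left(14 + 3\right)\right)^{2} = -35369 - 2 \left(2 \cdot 3 \cdot 17\right)^{2} = -35369 - 2 \cdot 102^{2} = -35369 - 2 \cdot 10404 = -35369 - 20808 = -56177$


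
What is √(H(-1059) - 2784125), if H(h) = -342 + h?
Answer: I*√2785526 ≈ 1669.0*I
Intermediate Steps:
√(H(-1059) - 2784125) = √((-342 - 1059) - 2784125) = √(-1401 - 2784125) = √(-2785526) = I*√2785526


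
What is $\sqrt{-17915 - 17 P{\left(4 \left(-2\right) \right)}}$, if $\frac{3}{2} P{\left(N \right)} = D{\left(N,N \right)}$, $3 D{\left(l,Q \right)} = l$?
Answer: $\frac{i \sqrt{160963}}{3} \approx 133.73 i$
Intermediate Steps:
$D{\left(l,Q \right)} = \frac{l}{3}$
$P{\left(N \right)} = \frac{2 N}{9}$ ($P{\left(N \right)} = \frac{2 \frac{N}{3}}{3} = \frac{2 N}{9}$)
$\sqrt{-17915 - 17 P{\left(4 \left(-2\right) \right)}} = \sqrt{-17915 - 17 \frac{2 \cdot 4 \left(-2\right)}{9}} = \sqrt{-17915 - 17 \cdot \frac{2}{9} \left(-8\right)} = \sqrt{-17915 - - \frac{272}{9}} = \sqrt{-17915 + \frac{272}{9}} = \sqrt{- \frac{160963}{9}} = \frac{i \sqrt{160963}}{3}$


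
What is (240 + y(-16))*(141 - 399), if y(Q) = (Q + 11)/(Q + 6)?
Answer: -62049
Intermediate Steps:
y(Q) = (11 + Q)/(6 + Q)
(240 + y(-16))*(141 - 399) = (240 + (11 - 16)/(6 - 16))*(141 - 399) = (240 - 5/(-10))*(-258) = (240 - 1/10*(-5))*(-258) = (240 + 1/2)*(-258) = (481/2)*(-258) = -62049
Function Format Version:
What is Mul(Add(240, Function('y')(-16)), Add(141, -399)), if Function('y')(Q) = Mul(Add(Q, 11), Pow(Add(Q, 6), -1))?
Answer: -62049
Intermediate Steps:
Function('y')(Q) = Mul(Pow(Add(6, Q), -1), Add(11, Q)) (Function('y')(Q) = Mul(Add(11, Q), Pow(Add(6, Q), -1)) = Mul(Pow(Add(6, Q), -1), Add(11, Q)))
Mul(Add(240, Function('y')(-16)), Add(141, -399)) = Mul(Add(240, Mul(Pow(Add(6, -16), -1), Add(11, -16))), Add(141, -399)) = Mul(Add(240, Mul(Pow(-10, -1), -5)), -258) = Mul(Add(240, Mul(Rational(-1, 10), -5)), -258) = Mul(Add(240, Rational(1, 2)), -258) = Mul(Rational(481, 2), -258) = -62049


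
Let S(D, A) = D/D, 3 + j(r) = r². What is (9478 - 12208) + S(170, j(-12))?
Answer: -2729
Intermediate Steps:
j(r) = -3 + r²
S(D, A) = 1
(9478 - 12208) + S(170, j(-12)) = (9478 - 12208) + 1 = -2730 + 1 = -2729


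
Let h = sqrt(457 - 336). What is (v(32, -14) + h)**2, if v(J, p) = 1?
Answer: 144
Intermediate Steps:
h = 11 (h = sqrt(121) = 11)
(v(32, -14) + h)**2 = (1 + 11)**2 = 12**2 = 144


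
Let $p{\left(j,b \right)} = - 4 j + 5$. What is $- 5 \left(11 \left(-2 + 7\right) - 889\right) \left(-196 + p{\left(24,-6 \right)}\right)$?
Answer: $-1196790$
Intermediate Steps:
$p{\left(j,b \right)} = 5 - 4 j$
$- 5 \left(11 \left(-2 + 7\right) - 889\right) \left(-196 + p{\left(24,-6 \right)}\right) = - 5 \left(11 \left(-2 + 7\right) - 889\right) \left(-196 + \left(5 - 96\right)\right) = - 5 \left(11 \cdot 5 - 889\right) \left(-196 + \left(5 - 96\right)\right) = - 5 \left(55 - 889\right) \left(-196 - 91\right) = - 5 \left(\left(-834\right) \left(-287\right)\right) = \left(-5\right) 239358 = -1196790$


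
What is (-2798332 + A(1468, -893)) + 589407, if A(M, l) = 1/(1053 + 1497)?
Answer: -5632758749/2550 ≈ -2.2089e+6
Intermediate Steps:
A(M, l) = 1/2550
(-2798332 + A(1468, -893)) + 589407 = (-2798332 + 1/2550) + 589407 = -7135746599/2550 + 589407 = -5632758749/2550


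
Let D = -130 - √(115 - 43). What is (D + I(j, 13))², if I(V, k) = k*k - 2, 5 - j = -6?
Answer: 1441 - 444*√2 ≈ 813.09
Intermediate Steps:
j = 11 (j = 5 - 1*(-6) = 5 + 6 = 11)
I(V, k) = -2 + k² (I(V, k) = k² - 2 = -2 + k²)
D = -130 - 6*√2 (D = -130 - √72 = -130 - 6*√2 ≈ -138.49)
(D + I(j, 13))² = ((-130 - 6*√2) + (-2 + 13²))² = ((-130 - 6*√2) + (-2 + 169))² = ((-130 - 6*√2) + 167)² = (37 - 6*√2)²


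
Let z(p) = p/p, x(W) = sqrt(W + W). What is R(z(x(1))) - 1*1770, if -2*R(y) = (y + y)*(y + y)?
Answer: -1772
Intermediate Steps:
x(W) = sqrt(2)*sqrt(W) (x(W) = sqrt(2*W) = sqrt(2)*sqrt(W))
z(p) = 1
R(y) = -2*y**2 (R(y) = -(y + y)*(y + y)/2 = -2*y*2*y/2 = -2*y**2)
R(z(x(1))) - 1*1770 = -2*1**2 - 1*1770 = -2*1 - 1770 = -2 - 1770 = -1772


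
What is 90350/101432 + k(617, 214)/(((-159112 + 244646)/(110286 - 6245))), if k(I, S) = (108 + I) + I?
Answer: 3542492591101/2168971172 ≈ 1633.3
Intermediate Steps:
k(I, S) = 108 + 2*I
90350/101432 + k(617, 214)/(((-159112 + 244646)/(110286 - 6245))) = 90350/101432 + (108 + 2*617)/(((-159112 + 244646)/(110286 - 6245))) = 90350*(1/101432) + (108 + 1234)/((85534/104041)) = 45175/50716 + 1342/((85534*(1/104041))) = 45175/50716 + 1342/(85534/104041) = 45175/50716 + 1342*(104041/85534) = 45175/50716 + 69811511/42767 = 3542492591101/2168971172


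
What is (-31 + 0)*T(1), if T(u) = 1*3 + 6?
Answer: -279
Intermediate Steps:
T(u) = 9 (T(u) = 3 + 6 = 9)
(-31 + 0)*T(1) = (-31 + 0)*9 = -31*9 = -279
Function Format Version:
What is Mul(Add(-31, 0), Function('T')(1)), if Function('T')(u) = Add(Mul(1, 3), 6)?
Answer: -279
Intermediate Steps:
Function('T')(u) = 9 (Function('T')(u) = Add(3, 6) = 9)
Mul(Add(-31, 0), Function('T')(1)) = Mul(Add(-31, 0), 9) = Mul(-31, 9) = -279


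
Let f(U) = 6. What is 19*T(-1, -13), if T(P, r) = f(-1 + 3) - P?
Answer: 133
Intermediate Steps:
T(P, r) = 6 - P
19*T(-1, -13) = 19*(6 - 1*(-1)) = 19*(6 + 1) = 19*7 = 133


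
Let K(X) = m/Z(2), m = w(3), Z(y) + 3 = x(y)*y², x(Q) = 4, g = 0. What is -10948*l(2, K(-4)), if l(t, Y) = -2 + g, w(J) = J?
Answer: 21896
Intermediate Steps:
Z(y) = -3 + 4*y²
m = 3
K(X) = 3/13 (K(X) = 3/(-3 + 4*2²) = 3/(-3 + 4*4) = 3/(-3 + 16) = 3/13)
l(t, Y) = -2 (l(t, Y) = -2 + 0 = -2)
-10948*l(2, K(-4)) = -10948*(-2) = 21896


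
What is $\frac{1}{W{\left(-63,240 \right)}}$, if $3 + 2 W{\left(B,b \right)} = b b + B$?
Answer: $\frac{1}{28767} \approx 3.4762 \cdot 10^{-5}$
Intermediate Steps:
$W{\left(B,b \right)} = - \frac{3}{2} + \frac{B}{2} + \frac{b^{2}}{2}$ ($W{\left(B,b \right)} = - \frac{3}{2} + \frac{b b + B}{2} = - \frac{3}{2} + \frac{b^{2} + B}{2} = - \frac{3}{2} + \frac{B + b^{2}}{2} = - \frac{3}{2} + \left(\frac{B}{2} + \frac{b^{2}}{2}\right) = - \frac{3}{2} + \frac{B}{2} + \frac{b^{2}}{2}$)
$\frac{1}{W{\left(-63,240 \right)}} = \frac{1}{- \frac{3}{2} + \frac{1}{2} \left(-63\right) + \frac{240^{2}}{2}} = \frac{1}{- \frac{3}{2} - \frac{63}{2} + \frac{1}{2} \cdot 57600} = \frac{1}{- \frac{3}{2} - \frac{63}{2} + 28800} = \frac{1}{28767}$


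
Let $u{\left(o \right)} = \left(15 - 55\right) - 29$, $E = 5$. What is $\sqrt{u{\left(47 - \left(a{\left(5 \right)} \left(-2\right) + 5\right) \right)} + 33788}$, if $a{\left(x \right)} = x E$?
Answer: $\sqrt{33719} \approx 183.63$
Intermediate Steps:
$a{\left(x \right)} = 5 x$ ($a{\left(x \right)} = x 5 = 5 x$)
$u{\left(o \right)} = -69$ ($u{\left(o \right)} = -40 - 29 = -69$)
$\sqrt{u{\left(47 - \left(a{\left(5 \right)} \left(-2\right) + 5\right) \right)} + 33788} = \sqrt{-69 + 33788} = \sqrt{33719}$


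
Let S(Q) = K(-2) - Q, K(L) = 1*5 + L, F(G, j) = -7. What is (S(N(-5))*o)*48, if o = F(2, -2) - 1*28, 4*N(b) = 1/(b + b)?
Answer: -5082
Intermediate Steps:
K(L) = 5 + L
N(b) = 1/(8*b) (N(b) = 1/(4*(b + b)) = 1/(4*((2*b))) = (1/(2*b))/4 = 1/(8*b))
S(Q) = 3 - Q (S(Q) = (5 - 2) - Q = 3 - Q)
o = -35 (o = -7 - 1*28 = -7 - 28 = -35)
(S(N(-5))*o)*48 = ((3 - 1/(8*(-5)))*(-35))*48 = ((3 - (-1)/(8*5))*(-35))*48 = ((3 - 1*(-1/40))*(-35))*48 = ((3 + 1/40)*(-35))*48 = ((121/40)*(-35))*48 = -847/8*48 = -5082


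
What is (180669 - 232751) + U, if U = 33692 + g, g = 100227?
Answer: 81837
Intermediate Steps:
U = 133919 (U = 33692 + 100227 = 133919)
(180669 - 232751) + U = (180669 - 232751) + 133919 = -52082 + 133919 = 81837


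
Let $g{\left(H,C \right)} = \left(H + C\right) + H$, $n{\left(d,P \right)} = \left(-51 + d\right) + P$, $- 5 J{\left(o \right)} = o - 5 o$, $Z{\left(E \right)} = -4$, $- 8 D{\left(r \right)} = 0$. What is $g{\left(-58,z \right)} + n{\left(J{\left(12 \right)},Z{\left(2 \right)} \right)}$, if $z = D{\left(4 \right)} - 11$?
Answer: $- \frac{862}{5} \approx -172.4$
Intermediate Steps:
$D{\left(r \right)} = 0$ ($D{\left(r \right)} = \left(- \frac{1}{8}\right) 0 = 0$)
$z = -11$ ($z = 0 - 11 = -11$)
$J{\left(o \right)} = \frac{4 o}{5}$ ($J{\left(o \right)} = - \frac{o - 5 o}{5} = - \frac{\left(-4\right) o}{5} = \frac{4 o}{5}$)
$n{\left(d,P \right)} = -51 + P + d$
$g{\left(H,C \right)} = C + 2 H$ ($g{\left(H,C \right)} = \left(C + H\right) + H = C + 2 H$)
$g{\left(-58,z \right)} + n{\left(J{\left(12 \right)},Z{\left(2 \right)} \right)} = \left(-11 + 2 \left(-58\right)\right) - \frac{227}{5} = \left(-11 - 116\right) - \frac{227}{5} = -127 - \frac{227}{5} = - \frac{862}{5}$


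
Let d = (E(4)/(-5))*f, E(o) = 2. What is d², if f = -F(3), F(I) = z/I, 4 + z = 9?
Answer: 4/9 ≈ 0.44444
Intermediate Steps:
z = 5 (z = -4 + 9 = 5)
F(I) = 5/I
f = -5/3 ≈ -1.6667
d = ⅔ (d = (2/(-5))*(-5/3) = (2*(-⅕))*(-5/3) = -⅖*(-5/3) = ⅔ ≈ 0.66667)
d² = (⅔)² = 4/9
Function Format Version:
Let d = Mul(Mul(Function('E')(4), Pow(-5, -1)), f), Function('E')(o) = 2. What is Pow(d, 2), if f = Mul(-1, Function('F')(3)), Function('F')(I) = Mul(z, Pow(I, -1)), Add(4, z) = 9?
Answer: Rational(4, 9) ≈ 0.44444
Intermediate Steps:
z = 5 (z = Add(-4, 9) = 5)
Function('F')(I) = Mul(5, Pow(I, -1))
f = Rational(-5, 3) (f = Mul(-1, Mul(5, Pow(3, -1))) = Mul(-1, Mul(5, Rational(1, 3))) = Mul(-1, Rational(5, 3)) = Rational(-5, 3) ≈ -1.6667)
d = Rational(2, 3) (d = Mul(Mul(2, Pow(-5, -1)), Rational(-5, 3)) = Mul(Mul(2, Rational(-1, 5)), Rational(-5, 3)) = Mul(Rational(-2, 5), Rational(-5, 3)) = Rational(2, 3) ≈ 0.66667)
Pow(d, 2) = Pow(Rational(2, 3), 2) = Rational(4, 9)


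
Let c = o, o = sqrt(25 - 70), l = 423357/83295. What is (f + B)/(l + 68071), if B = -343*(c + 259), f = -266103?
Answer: -4927454550/945066217 - 28570185*I*sqrt(5)/1890132434 ≈ -5.2139 - 0.033799*I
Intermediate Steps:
l = 141119/27765 (l = 423357*(1/83295) = 141119/27765 ≈ 5.0826)
o = 3*I*sqrt(5) (o = sqrt(-45) = 3*I*sqrt(5) ≈ 6.7082*I)
c = 3*I*sqrt(5) ≈ 6.7082*I
B = -88837 - 1029*I*sqrt(5) (B = -343*(3*I*sqrt(5) + 259) = -343*(259 + 3*I*sqrt(5)) = -88837 - 1029*I*sqrt(5) ≈ -88837.0 - 2300.9*I)
(f + B)/(l + 68071) = (-266103 + (-88837 - 1029*I*sqrt(5)))/(141119/27765 + 68071) = (-354940 - 1029*I*sqrt(5))/(1890132434/27765) = (-354940 - 1029*I*sqrt(5))*(27765/1890132434) = -4927454550/945066217 - 28570185*I*sqrt(5)/1890132434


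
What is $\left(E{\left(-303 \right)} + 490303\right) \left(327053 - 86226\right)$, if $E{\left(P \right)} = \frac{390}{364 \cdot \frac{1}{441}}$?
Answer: $\frac{236383982677}{2} \approx 1.1819 \cdot 10^{11}$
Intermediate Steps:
$E{\left(P \right)} = \frac{945}{2}$ ($E{\left(P \right)} = \frac{390}{364 \cdot \frac{1}{441}} = \frac{390}{\frac{52}{63}} = 390 \cdot \frac{63}{52} = \frac{945}{2}$)
$\left(E{\left(-303 \right)} + 490303\right) \left(327053 - 86226\right) = \left(\frac{945}{2} + 490303\right) \left(327053 - 86226\right) = \frac{981551}{2} \cdot 240827 = \frac{236383982677}{2}$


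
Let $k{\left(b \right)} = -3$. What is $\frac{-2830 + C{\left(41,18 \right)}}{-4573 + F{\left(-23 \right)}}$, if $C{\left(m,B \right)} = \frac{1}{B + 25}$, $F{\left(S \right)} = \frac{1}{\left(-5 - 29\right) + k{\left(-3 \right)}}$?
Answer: $\frac{4502493}{7275686} \approx 0.61884$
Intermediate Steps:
$F{\left(S \right)} = - \frac{1}{37}$ ($F{\left(S \right)} = \frac{1}{\left(-5 - 29\right) - 3} = \frac{1}{-34 - 3} = \frac{1}{-37} = - \frac{1}{37}$)
$C{\left(m,B \right)} = \frac{1}{25 + B}$
$\frac{-2830 + C{\left(41,18 \right)}}{-4573 + F{\left(-23 \right)}} = \frac{-2830 + \frac{1}{25 + 18}}{-4573 - \frac{1}{37}} = \frac{-2830 + \frac{1}{43}}{- \frac{169202}{37}} = \left(-2830 + \frac{1}{43}\right) \left(- \frac{37}{169202}\right) = \left(- \frac{121689}{43}\right) \left(- \frac{37}{169202}\right) = \frac{4502493}{7275686}$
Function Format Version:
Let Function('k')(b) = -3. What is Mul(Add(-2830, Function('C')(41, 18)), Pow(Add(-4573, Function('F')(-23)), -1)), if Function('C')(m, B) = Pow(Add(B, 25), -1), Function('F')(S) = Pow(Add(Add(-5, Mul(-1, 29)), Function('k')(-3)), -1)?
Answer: Rational(4502493, 7275686) ≈ 0.61884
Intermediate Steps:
Function('F')(S) = Rational(-1, 37) (Function('F')(S) = Pow(Add(Add(-5, Mul(-1, 29)), -3), -1) = Pow(Add(Add(-5, -29), -3), -1) = Pow(Add(-34, -3), -1) = Pow(-37, -1) = Rational(-1, 37))
Function('C')(m, B) = Pow(Add(25, B), -1)
Mul(Add(-2830, Function('C')(41, 18)), Pow(Add(-4573, Function('F')(-23)), -1)) = Mul(Add(-2830, Pow(Add(25, 18), -1)), Pow(Add(-4573, Rational(-1, 37)), -1)) = Mul(Add(-2830, Pow(43, -1)), Pow(Rational(-169202, 37), -1)) = Mul(Add(-2830, Rational(1, 43)), Rational(-37, 169202)) = Mul(Rational(-121689, 43), Rational(-37, 169202)) = Rational(4502493, 7275686)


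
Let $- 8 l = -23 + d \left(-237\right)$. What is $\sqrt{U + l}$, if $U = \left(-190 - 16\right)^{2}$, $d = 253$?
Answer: $\sqrt{49934} \approx 223.46$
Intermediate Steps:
$l = 7498$ ($l = - \frac{-23 + 253 \left(-237\right)}{8} = - \frac{-23 - 59961}{8} = \left(- \frac{1}{8}\right) \left(-59984\right) = 7498$)
$U = 42436$ ($U = \left(-206\right)^{2} = 42436$)
$\sqrt{U + l} = \sqrt{42436 + 7498} = \sqrt{49934}$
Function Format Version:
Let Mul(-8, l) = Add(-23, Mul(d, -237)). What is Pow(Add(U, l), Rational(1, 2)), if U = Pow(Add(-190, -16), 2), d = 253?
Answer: Pow(49934, Rational(1, 2)) ≈ 223.46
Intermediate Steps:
l = 7498 (l = Mul(Rational(-1, 8), Add(-23, Mul(253, -237))) = Mul(Rational(-1, 8), Add(-23, -59961)) = Mul(Rational(-1, 8), -59984) = 7498)
U = 42436 (U = Pow(-206, 2) = 42436)
Pow(Add(U, l), Rational(1, 2)) = Pow(Add(42436, 7498), Rational(1, 2)) = Pow(49934, Rational(1, 2))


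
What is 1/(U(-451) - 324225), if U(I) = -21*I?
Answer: -1/314754 ≈ -3.1771e-6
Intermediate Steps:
1/(U(-451) - 324225) = 1/(-21*(-451) - 324225) = 1/(9471 - 324225) = 1/(-314754) = -1/314754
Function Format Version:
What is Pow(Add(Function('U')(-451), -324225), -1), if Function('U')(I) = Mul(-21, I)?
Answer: Rational(-1, 314754) ≈ -3.1771e-6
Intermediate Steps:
Pow(Add(Function('U')(-451), -324225), -1) = Pow(Add(Mul(-21, -451), -324225), -1) = Pow(Add(9471, -324225), -1) = Pow(-314754, -1) = Rational(-1, 314754)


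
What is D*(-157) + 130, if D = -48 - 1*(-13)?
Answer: 5625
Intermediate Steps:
D = -35 (D = -48 + 13 = -35)
D*(-157) + 130 = -35*(-157) + 130 = 5495 + 130 = 5625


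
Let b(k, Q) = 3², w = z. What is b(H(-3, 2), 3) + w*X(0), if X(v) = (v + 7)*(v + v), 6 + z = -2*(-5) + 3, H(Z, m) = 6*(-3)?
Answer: 9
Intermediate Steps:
H(Z, m) = -18
z = 7 (z = -6 + (-2*(-5) + 3) = -6 + (10 + 3) = -6 + 13 = 7)
w = 7
b(k, Q) = 9
X(v) = 2*v*(7 + v) (X(v) = (7 + v)*(2*v) = 2*v*(7 + v))
b(H(-3, 2), 3) + w*X(0) = 9 + 7*(2*0*(7 + 0)) = 9 + 7*(2*0*7) = 9 + 7*0 = 9 + 0 = 9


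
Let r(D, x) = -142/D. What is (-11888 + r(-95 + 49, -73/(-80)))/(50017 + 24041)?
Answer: -273353/1703334 ≈ -0.16048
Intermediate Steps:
(-11888 + r(-95 + 49, -73/(-80)))/(50017 + 24041) = (-11888 - 142/(-95 + 49))/(50017 + 24041) = (-11888 - 142/(-46))/74058 = (-11888 - 142*(-1/46))*(1/74058) = (-11888 + 71/23)*(1/74058) = -273353/23*1/74058 = -273353/1703334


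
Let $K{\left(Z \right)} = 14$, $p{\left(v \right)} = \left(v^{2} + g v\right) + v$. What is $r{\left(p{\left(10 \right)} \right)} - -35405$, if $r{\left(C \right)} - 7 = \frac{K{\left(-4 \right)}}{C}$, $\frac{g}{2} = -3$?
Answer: $\frac{885307}{25} \approx 35412.0$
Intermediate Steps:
$g = -6$ ($g = 2 \left(-3\right) = -6$)
$p{\left(v \right)} = v^{2} - 5 v$ ($p{\left(v \right)} = \left(v^{2} - 6 v\right) + v = v^{2} - 5 v$)
$r{\left(C \right)} = 7 + \frac{14}{C}$
$r{\left(p{\left(10 \right)} \right)} - -35405 = \left(7 + \frac{14}{10 \left(-5 + 10\right)}\right) - -35405 = \left(7 + \frac{14}{10 \cdot 5}\right) + 35405 = \left(7 + \frac{14}{50}\right) + 35405 = \left(7 + 14 \cdot \frac{1}{50}\right) + 35405 = \left(7 + \frac{7}{25}\right) + 35405 = \frac{182}{25} + 35405 = \frac{885307}{25}$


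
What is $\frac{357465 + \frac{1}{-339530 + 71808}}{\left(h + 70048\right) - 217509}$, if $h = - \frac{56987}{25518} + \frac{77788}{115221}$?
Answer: $- \frac{46896951134767223577}{19346074107759877387} \approx -2.4241$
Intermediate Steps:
$h = - \frac{1527034981}{980069826}$ ($h = \left(-56987\right) \frac{1}{25518} + 77788 \cdot \frac{1}{115221} = - \frac{56987}{25518} + \frac{77788}{115221} = - \frac{1527034981}{980069826} \approx -1.5581$)
$\frac{357465 + \frac{1}{-339530 + 71808}}{\left(h + 70048\right) - 217509} = \frac{357465 + \frac{1}{-339530 + 71808}}{\left(- \frac{1527034981}{980069826} + 70048\right) - 217509} = \frac{357465 + \frac{1}{-267722}}{\frac{68650404136667}{980069826} - 217509} = \frac{357465 - \frac{1}{267722}}{- \frac{144523603646767}{980069826}} = \frac{95701244729}{267722} \left(- \frac{980069826}{144523603646767}\right) = - \frac{46896951134767223577}{19346074107759877387}$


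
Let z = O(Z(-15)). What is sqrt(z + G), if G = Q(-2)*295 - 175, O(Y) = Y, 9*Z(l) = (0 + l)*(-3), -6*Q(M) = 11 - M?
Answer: I*sqrt(29130)/6 ≈ 28.446*I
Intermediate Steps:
Q(M) = -11/6 + M/6 (Q(M) = -(11 - M)/6 = -11/6 + M/6)
Z(l) = -l/3 (Z(l) = ((0 + l)*(-3))/9 = (l*(-3))/9 = (-3*l)/9 = -l/3)
G = -4885/6 (G = (-11/6 + (1/6)*(-2))*295 - 175 = (-11/6 - 1/3)*295 - 175 = -13/6*295 - 175 = -3835/6 - 175 = -4885/6 ≈ -814.17)
z = 5 (z = -1/3*(-15) = 5)
sqrt(z + G) = sqrt(5 - 4885/6) = sqrt(-4855/6) = I*sqrt(29130)/6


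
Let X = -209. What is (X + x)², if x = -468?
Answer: 458329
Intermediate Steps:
(X + x)² = (-209 - 468)² = (-677)² = 458329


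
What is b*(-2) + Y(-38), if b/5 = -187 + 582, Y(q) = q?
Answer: -3988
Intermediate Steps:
b = 1975 (b = 5*(-187 + 582) = 5*395 = 1975)
b*(-2) + Y(-38) = 1975*(-2) - 38 = -3950 - 38 = -3988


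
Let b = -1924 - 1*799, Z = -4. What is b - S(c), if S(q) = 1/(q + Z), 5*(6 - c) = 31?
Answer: -57178/21 ≈ -2722.8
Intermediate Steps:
b = -2723 (b = -1924 - 799 = -2723)
c = -1/5 (c = 6 - 1/5*31 = 6 - 31/5 = -1/5 ≈ -0.20000)
S(q) = 1/(-4 + q) (S(q) = 1/(q - 4) = 1/(-4 + q))
b - S(c) = -2723 - 1/(-4 - 1/5) = -2723 - 1/(-21/5) = -2723 - 1*(-5/21) = -2723 + 5/21 = -57178/21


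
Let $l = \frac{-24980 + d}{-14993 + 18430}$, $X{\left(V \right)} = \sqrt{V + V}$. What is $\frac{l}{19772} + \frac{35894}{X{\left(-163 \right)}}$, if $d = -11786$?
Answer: $- \frac{18383}{33978182} - \frac{17947 i \sqrt{326}}{163} \approx -0.00054102 - 1988.0 i$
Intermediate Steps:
$X{\left(V \right)} = \sqrt{2} \sqrt{V}$ ($X{\left(V \right)} = \sqrt{2 V} = \sqrt{2} \sqrt{V}$)
$l = - \frac{36766}{3437}$ ($l = \frac{-24980 - 11786}{-14993 + 18430} = - \frac{36766}{3437} \approx -10.697$)
$\frac{l}{19772} + \frac{35894}{X{\left(-163 \right)}} = - \frac{36766}{3437 \cdot 19772} + \frac{35894}{\sqrt{2} \sqrt{-163}} = \left(- \frac{36766}{3437}\right) \frac{1}{19772} + \frac{35894}{\sqrt{2} i \sqrt{163}} = - \frac{18383}{33978182} + \frac{35894}{i \sqrt{326}} = - \frac{18383}{33978182} + 35894 \left(- \frac{i \sqrt{326}}{326}\right) = - \frac{18383}{33978182} - \frac{17947 i \sqrt{326}}{163}$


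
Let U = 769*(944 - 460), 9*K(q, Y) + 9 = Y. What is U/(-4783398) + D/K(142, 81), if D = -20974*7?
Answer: -175572976283/9566796 ≈ -18352.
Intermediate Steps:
K(q, Y) = -1 + Y/9
U = 372196 (U = 769*484 = 372196)
D = -146818
U/(-4783398) + D/K(142, 81) = 372196/(-4783398) - 146818/(-1 + (⅑)*81) = 372196*(-1/4783398) - 146818/(-1 + 9) = -186098/2391699 - 146818/8 = -186098/2391699 - 146818*⅛ = -186098/2391699 - 73409/4 = -175572976283/9566796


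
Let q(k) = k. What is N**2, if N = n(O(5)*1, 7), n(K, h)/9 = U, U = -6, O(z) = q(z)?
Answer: 2916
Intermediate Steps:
O(z) = z
n(K, h) = -54 (n(K, h) = 9*(-6) = -54)
N = -54
N**2 = (-54)**2 = 2916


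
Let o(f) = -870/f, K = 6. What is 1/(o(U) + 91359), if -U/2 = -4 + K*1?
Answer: 2/183153 ≈ 1.0920e-5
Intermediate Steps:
U = -4 (U = -2*(-4 + 6*1) = -2*(-4 + 6) = -2*2 = -4)
1/(o(U) + 91359) = 1/(-870/(-4) + 91359) = 1/(-870*(-¼) + 91359) = 1/(435/2 + 91359) = 1/(183153/2) = 2/183153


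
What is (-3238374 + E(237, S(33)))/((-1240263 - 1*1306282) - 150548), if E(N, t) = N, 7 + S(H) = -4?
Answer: 51399/42811 ≈ 1.2006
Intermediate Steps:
S(H) = -11 (S(H) = -7 - 4 = -11)
(-3238374 + E(237, S(33)))/((-1240263 - 1*1306282) - 150548) = (-3238374 + 237)/((-1240263 - 1*1306282) - 150548) = -3238137/((-1240263 - 1306282) - 150548) = -3238137/(-2546545 - 150548) = -3238137/(-2697093) = -3238137*(-1/2697093) = 51399/42811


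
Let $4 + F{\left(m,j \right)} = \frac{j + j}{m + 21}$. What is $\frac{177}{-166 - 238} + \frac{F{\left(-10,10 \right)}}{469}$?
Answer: $- \frac{922839}{2084236} \approx -0.44277$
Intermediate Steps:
$F{\left(m,j \right)} = -4 + \frac{2 j}{21 + m}$ ($F{\left(m,j \right)} = -4 + \frac{j + j}{m + 21} = -4 + \frac{2 j}{21 + m}$)
$\frac{177}{-166 - 238} + \frac{F{\left(-10,10 \right)}}{469} = \frac{177}{-166 - 238} + \frac{2 \frac{1}{21 - 10} \left(-42 + 10 - -20\right)}{469} = \frac{177}{-404} + \frac{2 \left(-42 + 10 + 20\right)}{11} \cdot \frac{1}{469} = 177 \left(- \frac{1}{404}\right) + 2 \cdot \frac{1}{11} \left(-12\right) \frac{1}{469} = - \frac{177}{404} - \frac{24}{5159} = - \frac{922839}{2084236}$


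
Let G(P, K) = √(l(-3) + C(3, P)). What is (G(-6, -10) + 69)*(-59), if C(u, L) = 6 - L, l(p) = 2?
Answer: -4071 - 59*√14 ≈ -4291.8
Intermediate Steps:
G(P, K) = √(8 - P) (G(P, K) = √(2 + (6 - P)) = √(8 - P))
(G(-6, -10) + 69)*(-59) = (√(8 - 1*(-6)) + 69)*(-59) = (√(8 + 6) + 69)*(-59) = (√14 + 69)*(-59) = (69 + √14)*(-59) = -4071 - 59*√14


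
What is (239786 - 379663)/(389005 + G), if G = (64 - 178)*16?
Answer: -139877/387181 ≈ -0.36127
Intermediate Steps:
G = -1824 (G = -114*16 = -1824)
(239786 - 379663)/(389005 + G) = (239786 - 379663)/(389005 - 1824) = -139877/387181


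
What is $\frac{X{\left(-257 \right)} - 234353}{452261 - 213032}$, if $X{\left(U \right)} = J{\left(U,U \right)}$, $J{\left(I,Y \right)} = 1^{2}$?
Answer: $- \frac{234352}{239229} \approx -0.97961$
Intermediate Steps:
$J{\left(I,Y \right)} = 1$
$X{\left(U \right)} = 1$
$\frac{X{\left(-257 \right)} - 234353}{452261 - 213032} = \frac{1 - 234353}{452261 - 213032} = - \frac{234352}{239229}$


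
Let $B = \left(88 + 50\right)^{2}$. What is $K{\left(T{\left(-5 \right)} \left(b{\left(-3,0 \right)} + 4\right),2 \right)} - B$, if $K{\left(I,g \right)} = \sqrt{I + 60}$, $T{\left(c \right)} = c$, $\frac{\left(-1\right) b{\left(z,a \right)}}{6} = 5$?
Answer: $-19044 + \sqrt{190} \approx -19030.0$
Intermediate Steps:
$b{\left(z,a \right)} = -30$ ($b{\left(z,a \right)} = \left(-6\right) 5 = -30$)
$K{\left(I,g \right)} = \sqrt{60 + I}$
$B = 19044$ ($B = 138^{2} = 19044$)
$K{\left(T{\left(-5 \right)} \left(b{\left(-3,0 \right)} + 4\right),2 \right)} - B = \sqrt{60 - 5 \left(-30 + 4\right)} - 19044 = \sqrt{60 - -130} - 19044 = \sqrt{60 + 130} - 19044 = \sqrt{190} - 19044 = -19044 + \sqrt{190}$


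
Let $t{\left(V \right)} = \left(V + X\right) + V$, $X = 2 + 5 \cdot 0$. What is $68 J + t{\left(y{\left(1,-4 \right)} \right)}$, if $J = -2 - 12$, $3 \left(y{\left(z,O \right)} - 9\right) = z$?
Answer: $- \frac{2794}{3} \approx -931.33$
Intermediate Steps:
$y{\left(z,O \right)} = 9 + \frac{z}{3}$
$J = -14$
$X = 2$ ($X = 2 + 0 = 2$)
$t{\left(V \right)} = 2 + 2 V$ ($t{\left(V \right)} = \left(V + 2\right) + V = \left(2 + V\right) + V = 2 + 2 V$)
$68 J + t{\left(y{\left(1,-4 \right)} \right)} = 68 \left(-14\right) + \left(2 + 2 \left(9 + \frac{1}{3} \cdot 1\right)\right) = -952 + \left(2 + 2 \left(9 + \frac{1}{3}\right)\right) = -952 + \left(2 + 2 \cdot \frac{28}{3}\right) = -952 + \left(2 + \frac{56}{3}\right) = -952 + \frac{62}{3} = - \frac{2794}{3}$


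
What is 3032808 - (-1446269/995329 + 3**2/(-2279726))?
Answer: 6881679388002410287/2269077399854 ≈ 3.0328e+6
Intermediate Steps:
3032808 - (-1446269/995329 + 3**2/(-2279726)) = 3032808 - (-1446269*1/995329 + 9*(-1/2279726)) = 3032808 - (-1446269/995329 - 9/2279726) = 3032808 - 1*(-3297106000255/2269077399854) = 3032808 + 3297106000255/2269077399854 = 6881679388002410287/2269077399854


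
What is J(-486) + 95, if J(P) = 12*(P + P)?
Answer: -11569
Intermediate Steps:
J(P) = 24*P (J(P) = 12*(2*P) = 24*P)
J(-486) + 95 = 24*(-486) + 95 = -11664 + 95 = -11569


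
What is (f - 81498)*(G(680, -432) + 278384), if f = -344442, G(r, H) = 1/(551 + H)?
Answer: -14110411260180/119 ≈ -1.1857e+11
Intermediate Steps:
(f - 81498)*(G(680, -432) + 278384) = (-344442 - 81498)*(1/(551 - 432) + 278384) = -425940*(1/119 + 278384) = -425940*33127697/119 = -14110411260180/119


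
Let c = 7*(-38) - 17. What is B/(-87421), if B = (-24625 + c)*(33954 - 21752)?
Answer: 303927416/87421 ≈ 3476.6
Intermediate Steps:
c = -283 (c = -266 - 17 = -283)
B = -303927416 (B = (-24625 - 283)*(33954 - 21752) = -24908*12202 = -303927416)
B/(-87421) = -303927416/(-87421) = -303927416*(-1/87421) = 303927416/87421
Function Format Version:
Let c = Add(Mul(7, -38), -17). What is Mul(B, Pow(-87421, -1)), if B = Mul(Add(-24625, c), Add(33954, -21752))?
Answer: Rational(303927416, 87421) ≈ 3476.6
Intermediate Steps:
c = -283 (c = Add(-266, -17) = -283)
B = -303927416 (B = Mul(Add(-24625, -283), Add(33954, -21752)) = Mul(-24908, 12202) = -303927416)
Mul(B, Pow(-87421, -1)) = Mul(-303927416, Pow(-87421, -1)) = Mul(-303927416, Rational(-1, 87421)) = Rational(303927416, 87421)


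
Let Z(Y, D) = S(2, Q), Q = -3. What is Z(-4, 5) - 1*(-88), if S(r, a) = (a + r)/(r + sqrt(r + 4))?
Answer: 89 - sqrt(6)/2 ≈ 87.775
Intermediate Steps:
S(r, a) = (a + r)/(r + sqrt(4 + r))
Z(Y, D) = -1/(2 + sqrt(6)) (Z(Y, D) = (-3 + 2)/(2 + sqrt(4 + 2)) = -1/(2 + sqrt(6)))
Z(-4, 5) - 1*(-88) = (1 - sqrt(6)/2) - 1*(-88) = (1 - sqrt(6)/2) + 88 = 89 - sqrt(6)/2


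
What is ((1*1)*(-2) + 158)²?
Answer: 24336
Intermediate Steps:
((1*1)*(-2) + 158)² = (1*(-2) + 158)² = (-2 + 158)² = 156² = 24336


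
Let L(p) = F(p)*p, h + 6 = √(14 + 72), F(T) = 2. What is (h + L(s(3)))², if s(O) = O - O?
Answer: (6 - √86)² ≈ 10.717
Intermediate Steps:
s(O) = 0
h = -6 + √86 (h = -6 + √(14 + 72) = -6 + √86 ≈ 3.2736)
L(p) = 2*p
(h + L(s(3)))² = ((-6 + √86) + 2*0)² = ((-6 + √86) + 0)² = (-6 + √86)²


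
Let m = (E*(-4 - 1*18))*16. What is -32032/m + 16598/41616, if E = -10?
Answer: -905269/104040 ≈ -8.7012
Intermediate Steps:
m = 3520 (m = -10*(-4 - 1*18)*16 = -10*(-4 - 18)*16 = -10*(-22)*16 = 220*16 = 3520)
-32032/m + 16598/41616 = -32032/3520 + 16598/41616 = -32032*1/3520 + 16598*(1/41616) = -91/10 + 8299/20808 = -905269/104040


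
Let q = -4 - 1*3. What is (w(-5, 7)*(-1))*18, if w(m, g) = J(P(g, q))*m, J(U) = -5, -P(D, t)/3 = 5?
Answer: -450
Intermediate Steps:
q = -7 (q = -4 - 3 = -7)
P(D, t) = -15 (P(D, t) = -3*5 = -15)
w(m, g) = -5*m
(w(-5, 7)*(-1))*18 = (-5*(-5)*(-1))*18 = (25*(-1))*18 = -25*18 = -450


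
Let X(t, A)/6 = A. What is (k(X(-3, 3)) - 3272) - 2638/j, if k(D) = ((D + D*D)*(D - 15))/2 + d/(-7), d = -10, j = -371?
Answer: -1020421/371 ≈ -2750.5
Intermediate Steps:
X(t, A) = 6*A
k(D) = 10/7 + (-15 + D)*(D + D²)/2 (k(D) = ((D + D*D)*(D - 15))/2 - 10/(-7) = ((D + D²)*(-15 + D))*(½) - 10*(-⅐) = ((-15 + D)*(D + D²))*(½) + 10/7 = (-15 + D)*(D + D²)/2 + 10/7 = 10/7 + (-15 + D)*(D + D²)/2)
(k(X(-3, 3)) - 3272) - 2638/j = ((10/7 + (6*3)³/2 - 7*(6*3)² - 45*3) - 3272) - 2638/(-371) = ((10/7 + (½)*18³ - 7*18² - 15/2*18) - 3272) - 2638*(-1/371) = ((10/7 + (½)*5832 - 7*324 - 135) - 3272) + 2638/371 = ((10/7 + 2916 - 2268 - 135) - 3272) + 2638/371 = (3601/7 - 3272) + 2638/371 = -19303/7 + 2638/371 = -1020421/371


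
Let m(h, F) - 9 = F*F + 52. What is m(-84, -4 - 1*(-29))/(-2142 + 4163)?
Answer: 686/2021 ≈ 0.33944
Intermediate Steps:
m(h, F) = 61 + F² (m(h, F) = 9 + (F*F + 52) = 9 + (F² + 52) = 9 + (52 + F²) = 61 + F²)
m(-84, -4 - 1*(-29))/(-2142 + 4163) = (61 + (-4 - 1*(-29))²)/(-2142 + 4163) = (61 + (-4 + 29)²)/2021 = (61 + 25²)*(1/2021) = (61 + 625)*(1/2021) = 686*(1/2021) = 686/2021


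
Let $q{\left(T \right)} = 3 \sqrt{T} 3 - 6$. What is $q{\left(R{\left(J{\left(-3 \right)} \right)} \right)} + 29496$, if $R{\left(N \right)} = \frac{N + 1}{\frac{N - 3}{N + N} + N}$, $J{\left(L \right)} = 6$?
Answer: $29490 + \frac{18 \sqrt{7}}{5} \approx 29500.0$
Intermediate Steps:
$R{\left(N \right)} = \frac{1 + N}{N + \frac{-3 + N}{2 N}}$ ($R{\left(N \right)} = \frac{1 + N}{\frac{-3 + N}{2 N} + N} = \frac{1 + N}{N + \frac{-3 + N}{2 N}}$)
$q{\left(T \right)} = -6 + 9 \sqrt{T}$ ($q{\left(T \right)} = 9 \sqrt{T} - 6 = -6 + 9 \sqrt{T}$)
$q{\left(R{\left(J{\left(-3 \right)} \right)} \right)} + 29496 = \left(-6 + 9 \sqrt{2 \cdot 6 \frac{1}{-3 + 6 + 2 \cdot 6^{2}} \left(1 + 6\right)}\right) + 29496 = \left(-6 + 9 \sqrt{2 \cdot 6 \frac{1}{-3 + 6 + 2 \cdot 36} \cdot 7}\right) + 29496 = \left(-6 + 9 \sqrt{2 \cdot 6 \frac{1}{-3 + 6 + 72} \cdot 7}\right) + 29496 = \left(-6 + 9 \sqrt{2 \cdot 6 \cdot \frac{1}{75} \cdot 7}\right) + 29496 = \left(-6 + 9 \sqrt{\frac{28}{25}}\right) + 29496 = \left(-6 + 9 \frac{2 \sqrt{7}}{5}\right) + 29496 = \left(-6 + \frac{18 \sqrt{7}}{5}\right) + 29496 = 29490 + \frac{18 \sqrt{7}}{5}$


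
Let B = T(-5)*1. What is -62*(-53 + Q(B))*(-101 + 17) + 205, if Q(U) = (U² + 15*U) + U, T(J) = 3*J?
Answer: -353939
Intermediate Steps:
B = -15 (B = (3*(-5))*1 = -15*1 = -15)
Q(U) = U² + 16*U
-62*(-53 + Q(B))*(-101 + 17) + 205 = -62*(-53 - 15*(16 - 15))*(-101 + 17) + 205 = -62*(-53 - 15*1)*(-84) + 205 = -62*(-53 - 15)*(-84) + 205 = -(-4216)*(-84) + 205 = -62*5712 + 205 = -354144 + 205 = -353939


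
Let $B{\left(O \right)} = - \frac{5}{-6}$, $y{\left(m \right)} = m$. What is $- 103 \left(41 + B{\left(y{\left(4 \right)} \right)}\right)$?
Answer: $- \frac{25853}{6} \approx -4308.8$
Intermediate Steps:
$B{\left(O \right)} = \frac{5}{6}$ ($B{\left(O \right)} = \left(-5\right) \left(- \frac{1}{6}\right) = \frac{5}{6}$)
$- 103 \left(41 + B{\left(y{\left(4 \right)} \right)}\right) = - 103 \left(41 + \frac{5}{6}\right) = \left(-103\right) \frac{251}{6} = - \frac{25853}{6}$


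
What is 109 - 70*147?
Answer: -10181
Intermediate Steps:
109 - 70*147 = 109 - 10290 = -10181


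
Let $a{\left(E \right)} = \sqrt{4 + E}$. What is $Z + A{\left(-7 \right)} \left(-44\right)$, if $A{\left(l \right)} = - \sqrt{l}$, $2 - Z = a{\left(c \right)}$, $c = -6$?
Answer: $2 - i \sqrt{2} + 44 i \sqrt{7} \approx 2.0 + 115.0 i$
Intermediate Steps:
$Z = 2 - i \sqrt{2}$ ($Z = 2 - \sqrt{4 - 6} = 2 - \sqrt{-2} = 2 - i \sqrt{2} \approx 2.0 - 1.4142 i$)
$Z + A{\left(-7 \right)} \left(-44\right) = \left(2 - i \sqrt{2}\right) + - \sqrt{-7} \left(-44\right) = \left(2 - i \sqrt{2}\right) + - i \sqrt{7} \left(-44\right) = \left(2 - i \sqrt{2}\right) + 44 i \sqrt{7} = 2 - i \sqrt{2} + 44 i \sqrt{7}$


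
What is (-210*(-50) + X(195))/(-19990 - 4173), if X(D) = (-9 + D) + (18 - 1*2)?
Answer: -10702/24163 ≈ -0.44291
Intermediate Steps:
X(D) = 7 + D (X(D) = (-9 + D) + (18 - 2) = (-9 + D) + 16 = 7 + D)
(-210*(-50) + X(195))/(-19990 - 4173) = (-210*(-50) + (7 + 195))/(-19990 - 4173) = (10500 + 202)/(-24163) = 10702*(-1/24163) = -10702/24163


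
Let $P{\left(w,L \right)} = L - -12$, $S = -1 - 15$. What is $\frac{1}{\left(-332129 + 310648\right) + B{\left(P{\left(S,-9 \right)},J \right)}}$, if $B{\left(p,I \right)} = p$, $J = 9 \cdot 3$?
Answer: $- \frac{1}{21478} \approx -4.6559 \cdot 10^{-5}$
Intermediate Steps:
$S = -16$ ($S = -1 - 15 = -16$)
$J = 27$
$P{\left(w,L \right)} = 12 + L$ ($P{\left(w,L \right)} = L + 12 = 12 + L$)
$\frac{1}{\left(-332129 + 310648\right) + B{\left(P{\left(S,-9 \right)},J \right)}} = \frac{1}{\left(-332129 + 310648\right) + \left(12 - 9\right)} = \frac{1}{-21481 + 3} = \frac{1}{-21478} = - \frac{1}{21478}$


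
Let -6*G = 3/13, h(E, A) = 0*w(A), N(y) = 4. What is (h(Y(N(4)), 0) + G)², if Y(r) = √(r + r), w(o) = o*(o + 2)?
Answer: 1/676 ≈ 0.0014793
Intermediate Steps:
w(o) = o*(2 + o)
Y(r) = √2*√r (Y(r) = √(2*r) = √2*√r)
h(E, A) = 0 (h(E, A) = 0*(A*(2 + A)) = 0)
G = -1/26 (G = -1/(2*13) = -⅙*3/13 = -1/26 ≈ -0.038462)
(h(Y(N(4)), 0) + G)² = (0 - 1/26)² = (-1/26)² = 1/676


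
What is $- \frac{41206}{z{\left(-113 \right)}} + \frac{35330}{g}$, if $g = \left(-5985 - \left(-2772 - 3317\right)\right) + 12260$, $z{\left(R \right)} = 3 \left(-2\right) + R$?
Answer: $\frac{256837627}{735658} \approx 349.13$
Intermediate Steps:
$z{\left(R \right)} = -6 + R$
$g = 12364$ ($g = \left(-5985 - \left(-2772 - 3317\right)\right) + 12260 = \left(-5985 - -6089\right) + 12260 = \left(-5985 + 6089\right) + 12260 = 104 + 12260 = 12364$)
$- \frac{41206}{z{\left(-113 \right)}} + \frac{35330}{g} = - \frac{41206}{-6 - 113} + \frac{35330}{12364} = - \frac{41206}{-119} + 35330 \cdot \frac{1}{12364} = \left(-41206\right) \left(- \frac{1}{119}\right) + \frac{17665}{6182} = \frac{41206}{119} + \frac{17665}{6182} = \frac{256837627}{735658}$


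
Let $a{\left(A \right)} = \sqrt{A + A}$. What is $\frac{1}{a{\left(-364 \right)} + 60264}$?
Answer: $\frac{7533}{453968803} - \frac{i \sqrt{182}}{1815875212} \approx 1.6594 \cdot 10^{-5} - 7.4293 \cdot 10^{-9} i$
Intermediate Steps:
$a{\left(A \right)} = \sqrt{2} \sqrt{A}$ ($a{\left(A \right)} = \sqrt{2 A} = \sqrt{2} \sqrt{A}$)
$\frac{1}{a{\left(-364 \right)} + 60264} = \frac{1}{\sqrt{2} \sqrt{-364} + 60264} = \frac{1}{\sqrt{2} \cdot 2 i \sqrt{91} + 60264} = \frac{1}{2 i \sqrt{182} + 60264} = \frac{1}{60264 + 2 i \sqrt{182}}$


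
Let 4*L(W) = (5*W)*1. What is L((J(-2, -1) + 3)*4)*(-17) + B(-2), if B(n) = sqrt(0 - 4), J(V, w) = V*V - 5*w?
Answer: -1020 + 2*I ≈ -1020.0 + 2.0*I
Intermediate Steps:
J(V, w) = V**2 - 5*w
L(W) = 5*W/4 (L(W) = ((5*W)*1)/4 = (5*W)/4 = 5*W/4)
B(n) = 2*I (B(n) = sqrt(-4) = 2*I)
L((J(-2, -1) + 3)*4)*(-17) + B(-2) = (5*((((-2)**2 - 5*(-1)) + 3)*4)/4)*(-17) + 2*I = (5*(((4 + 5) + 3)*4)/4)*(-17) + 2*I = (5*((9 + 3)*4)/4)*(-17) + 2*I = (5*(12*4)/4)*(-17) + 2*I = ((5/4)*48)*(-17) + 2*I = 60*(-17) + 2*I = -1020 + 2*I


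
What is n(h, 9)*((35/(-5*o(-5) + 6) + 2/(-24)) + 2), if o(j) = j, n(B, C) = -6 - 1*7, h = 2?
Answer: -14729/372 ≈ -39.594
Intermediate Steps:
n(B, C) = -13 (n(B, C) = -6 - 7 = -13)
n(h, 9)*((35/(-5*o(-5) + 6) + 2/(-24)) + 2) = -13*((35/(-5*(-5) + 6) + 2/(-24)) + 2) = -13*((35/(25 + 6) + 2*(-1/24)) + 2) = -13*((35/31 - 1/12) + 2) = -13*(389/372 + 2) = -13*1133/372 = -14729/372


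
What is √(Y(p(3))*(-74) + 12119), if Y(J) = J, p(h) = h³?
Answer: √10121 ≈ 100.60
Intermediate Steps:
√(Y(p(3))*(-74) + 12119) = √(3³*(-74) + 12119) = √(27*(-74) + 12119) = √(-1998 + 12119) = √10121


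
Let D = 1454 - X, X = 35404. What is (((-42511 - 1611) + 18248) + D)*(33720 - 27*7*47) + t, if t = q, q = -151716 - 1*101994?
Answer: -1486102398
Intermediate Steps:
D = -33950 (D = 1454 - 1*35404 = 1454 - 35404 = -33950)
q = -253710 (q = -151716 - 101994 = -253710)
t = -253710
(((-42511 - 1611) + 18248) + D)*(33720 - 27*7*47) + t = (((-42511 - 1611) + 18248) - 33950)*(33720 - 27*7*47) - 253710 = ((-44122 + 18248) - 33950)*(33720 - 189*47) - 253710 = (-25874 - 33950)*(33720 - 8883) - 253710 = -59824*24837 - 253710 = -1485848688 - 253710 = -1486102398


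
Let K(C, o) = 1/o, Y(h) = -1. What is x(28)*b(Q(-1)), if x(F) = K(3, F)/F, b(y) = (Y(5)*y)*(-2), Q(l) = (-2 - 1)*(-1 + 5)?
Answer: -3/98 ≈ -0.030612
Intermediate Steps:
Q(l) = -12 (Q(l) = -3*4 = -12)
b(y) = 2*y (b(y) = -y*(-2) = 2*y)
x(F) = F⁻² (x(F) = 1/(F*F) = F⁻²)
x(28)*b(Q(-1)) = (2*(-12))/28² = (1/784)*(-24) = -3/98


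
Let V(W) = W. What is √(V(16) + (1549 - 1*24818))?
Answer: I*√23253 ≈ 152.49*I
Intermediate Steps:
√(V(16) + (1549 - 1*24818)) = √(16 + (1549 - 1*24818)) = √(16 + (1549 - 24818)) = √(16 - 23269) = √(-23253) = I*√23253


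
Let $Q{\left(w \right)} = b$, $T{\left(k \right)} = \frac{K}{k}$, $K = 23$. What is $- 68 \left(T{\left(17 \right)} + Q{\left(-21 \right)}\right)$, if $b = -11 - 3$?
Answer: $860$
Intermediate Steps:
$T{\left(k \right)} = \frac{23}{k}$
$b = -14$ ($b = -11 - 3 = -14$)
$Q{\left(w \right)} = -14$
$- 68 \left(T{\left(17 \right)} + Q{\left(-21 \right)}\right) = - 68 \left(\frac{23}{17} - 14\right) = \left(-68\right) \left(- \frac{215}{17}\right) = 860$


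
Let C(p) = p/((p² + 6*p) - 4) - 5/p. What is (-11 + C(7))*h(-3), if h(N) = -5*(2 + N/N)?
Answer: 35425/203 ≈ 174.51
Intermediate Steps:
h(N) = -15 (h(N) = -5*(2 + 1) = -5*3 = -15)
C(p) = -5/p + p/(-4 + p² + 6*p) (C(p) = p/(-4 + p² + 6*p) - 5/p = -5/p + p/(-4 + p² + 6*p))
(-11 + C(7))*h(-3) = (-11 + 2*(10 - 15*7 - 2*7²)/(7*(-4 + 7² + 6*7)))*(-15) = (-11 + 2*(⅐)*(10 - 105 - 2*49)/(-4 + 49 + 42))*(-15) = (-11 + 2*(⅐)*(10 - 105 - 98)/87)*(-15) = (-11 + 2*(⅐)*(1/87)*(-193))*(-15) = (-11 - 386/609)*(-15) = -7085/609*(-15) = 35425/203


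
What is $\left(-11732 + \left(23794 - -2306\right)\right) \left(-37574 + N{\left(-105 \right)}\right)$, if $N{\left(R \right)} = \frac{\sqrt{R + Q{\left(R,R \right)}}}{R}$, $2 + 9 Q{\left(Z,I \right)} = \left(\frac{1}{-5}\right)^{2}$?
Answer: $-539863232 - \frac{14368 i \sqrt{23674}}{1575} \approx -5.3986 \cdot 10^{8} - 1403.6 i$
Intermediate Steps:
$Q{\left(Z,I \right)} = - \frac{49}{225}$ ($Q{\left(Z,I \right)} = - \frac{2}{9} + \frac{\left(\frac{1}{-5}\right)^{2}}{9} = - \frac{2}{9} + \frac{\left(- \frac{1}{5}\right)^{2}}{9} = - \frac{2}{9} + \frac{1}{9} \cdot \frac{1}{25} = - \frac{2}{9} + \frac{1}{225} = - \frac{49}{225}$)
$N{\left(R \right)} = \frac{\sqrt{- \frac{49}{225} + R}}{R}$ ($N{\left(R \right)} = \frac{\sqrt{R - \frac{49}{225}}}{R} = \frac{\sqrt{- \frac{49}{225} + R}}{R}$)
$\left(-11732 + \left(23794 - -2306\right)\right) \left(-37574 + N{\left(-105 \right)}\right) = \left(-11732 + \left(23794 - -2306\right)\right) \left(-37574 + \frac{\sqrt{-49 + 225 \left(-105\right)}}{15 \left(-105\right)}\right) = \left(-11732 + \left(23794 + 2306\right)\right) \left(-37574 + \frac{1}{15} \left(- \frac{1}{105}\right) \sqrt{-49 - 23625}\right) = \left(-11732 + 26100\right) \left(-37574 + \frac{1}{15} \left(- \frac{1}{105}\right) \sqrt{-23674}\right) = 14368 \left(-37574 + \frac{1}{15} \left(- \frac{1}{105}\right) i \sqrt{23674}\right) = 14368 \left(-37574 - \frac{i \sqrt{23674}}{1575}\right) = -539863232 - \frac{14368 i \sqrt{23674}}{1575}$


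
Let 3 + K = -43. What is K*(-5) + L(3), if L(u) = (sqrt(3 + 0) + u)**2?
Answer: 242 + 6*sqrt(3) ≈ 252.39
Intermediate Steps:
K = -46 (K = -3 - 43 = -46)
L(u) = (u + sqrt(3))**2 (L(u) = (sqrt(3) + u)**2 = (u + sqrt(3))**2)
K*(-5) + L(3) = -46*(-5) + (3 + sqrt(3))**2 = 230 + (3 + sqrt(3))**2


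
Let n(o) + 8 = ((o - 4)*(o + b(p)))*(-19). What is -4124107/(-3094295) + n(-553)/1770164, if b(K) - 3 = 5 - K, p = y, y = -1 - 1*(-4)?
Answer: -2661248338648/1369352403595 ≈ -1.9434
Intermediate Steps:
y = 3 (y = -1 + 4 = 3)
p = 3
b(K) = 8 - K (b(K) = 3 + (5 - K) = 8 - K)
n(o) = -8 - 19*(-4 + o)*(5 + o) (n(o) = -8 + ((o - 4)*(o + (8 - 1*3)))*(-19) = -8 + ((-4 + o)*(o + (8 - 3)))*(-19) = -8 + ((-4 + o)*(o + 5))*(-19) = -8 + ((-4 + o)*(5 + o))*(-19) = -8 - 19*(-4 + o)*(5 + o))
-4124107/(-3094295) + n(-553)/1770164 = -4124107/(-3094295) + (372 - 19*(-553) - 19*(-553)**2)/1770164 = -4124107*(-1/3094295) + (372 + 10507 - 19*305809)*(1/1770164) = 4124107/3094295 + (372 + 10507 - 5810371)*(1/1770164) = 4124107/3094295 - 5799492*1/1770164 = 4124107/3094295 - 1449873/442541 = -2661248338648/1369352403595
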